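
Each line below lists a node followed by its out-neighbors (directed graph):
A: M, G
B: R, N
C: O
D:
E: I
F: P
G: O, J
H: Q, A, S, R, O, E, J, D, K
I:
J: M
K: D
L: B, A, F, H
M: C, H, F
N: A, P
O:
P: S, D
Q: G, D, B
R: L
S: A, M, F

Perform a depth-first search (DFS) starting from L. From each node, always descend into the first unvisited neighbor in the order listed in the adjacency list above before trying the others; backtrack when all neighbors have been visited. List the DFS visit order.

L -> B -> R -> N -> A -> M -> C -> O -> H -> Q -> G -> J -> D -> S -> F -> P -> E -> I -> K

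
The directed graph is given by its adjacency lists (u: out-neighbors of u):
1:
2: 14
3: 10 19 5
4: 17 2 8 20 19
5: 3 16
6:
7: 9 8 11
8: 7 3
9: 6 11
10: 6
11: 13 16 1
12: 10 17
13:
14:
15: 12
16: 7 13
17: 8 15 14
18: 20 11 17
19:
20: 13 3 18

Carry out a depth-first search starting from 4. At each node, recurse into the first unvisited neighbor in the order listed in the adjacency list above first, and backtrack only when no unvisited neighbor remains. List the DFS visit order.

Visit 4
4 → 17
17 → 8
8 → 7
7 → 9
9 → 6
9 → 11
11 → 13
11 → 16
11 → 1
8 → 3
3 → 10
3 → 19
3 → 5
17 → 15
15 → 12
17 → 14
4 → 2
4 → 20
20 → 18

4, 17, 8, 7, 9, 6, 11, 13, 16, 1, 3, 10, 19, 5, 15, 12, 14, 2, 20, 18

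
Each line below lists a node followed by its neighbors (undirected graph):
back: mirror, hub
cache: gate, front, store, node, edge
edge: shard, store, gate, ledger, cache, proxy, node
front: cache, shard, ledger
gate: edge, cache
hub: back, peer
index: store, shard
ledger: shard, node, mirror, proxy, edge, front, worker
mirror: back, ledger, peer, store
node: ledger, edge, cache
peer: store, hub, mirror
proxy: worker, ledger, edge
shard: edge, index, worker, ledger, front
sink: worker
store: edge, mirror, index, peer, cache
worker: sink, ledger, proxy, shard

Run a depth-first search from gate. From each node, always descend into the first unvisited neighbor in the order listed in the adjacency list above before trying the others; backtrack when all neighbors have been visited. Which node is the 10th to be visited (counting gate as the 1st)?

ledger

Visit gate
gate → edge
edge → shard
shard → index
index → store
store → mirror
mirror → back
back → hub
hub → peer
mirror → ledger
ledger → node
node → cache
cache → front
ledger → proxy
proxy → worker
worker → sink

Visit order: gate, edge, shard, index, store, mirror, back, hub, peer, ledger, node, cache, front, proxy, worker, sink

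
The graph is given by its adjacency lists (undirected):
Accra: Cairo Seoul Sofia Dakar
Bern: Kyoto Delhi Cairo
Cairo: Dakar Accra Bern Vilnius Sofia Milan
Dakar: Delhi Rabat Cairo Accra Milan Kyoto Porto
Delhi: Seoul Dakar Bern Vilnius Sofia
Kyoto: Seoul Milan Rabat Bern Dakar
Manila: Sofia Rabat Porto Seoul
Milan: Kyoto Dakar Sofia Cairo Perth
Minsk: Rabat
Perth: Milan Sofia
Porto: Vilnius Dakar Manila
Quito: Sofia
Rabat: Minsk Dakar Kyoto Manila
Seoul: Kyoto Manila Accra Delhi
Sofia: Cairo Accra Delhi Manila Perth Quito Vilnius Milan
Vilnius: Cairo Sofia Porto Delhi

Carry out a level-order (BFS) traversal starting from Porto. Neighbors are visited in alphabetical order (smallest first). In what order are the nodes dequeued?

Porto -> Dakar -> Manila -> Vilnius -> Accra -> Cairo -> Delhi -> Kyoto -> Milan -> Rabat -> Seoul -> Sofia -> Bern -> Perth -> Minsk -> Quito

Visit Porto; enqueue Dakar, Manila, Vilnius → queue [Dakar, Manila, Vilnius]
Visit Dakar; enqueue Accra, Cairo, Delhi, Kyoto, Milan, Rabat → queue [Manila, Vilnius, Accra, Cairo, Delhi, Kyoto, Milan, Rabat]
Visit Manila; enqueue Seoul, Sofia → queue [Vilnius, Accra, Cairo, Delhi, Kyoto, Milan, Rabat, Seoul, Sofia]
Visit Vilnius → queue [Accra, Cairo, Delhi, Kyoto, Milan, Rabat, Seoul, Sofia]
Visit Accra → queue [Cairo, Delhi, Kyoto, Milan, Rabat, Seoul, Sofia]
Visit Cairo; enqueue Bern → queue [Delhi, Kyoto, Milan, Rabat, Seoul, Sofia, Bern]
Visit Delhi → queue [Kyoto, Milan, Rabat, Seoul, Sofia, Bern]
Visit Kyoto → queue [Milan, Rabat, Seoul, Sofia, Bern]
Visit Milan; enqueue Perth → queue [Rabat, Seoul, Sofia, Bern, Perth]
Visit Rabat; enqueue Minsk → queue [Seoul, Sofia, Bern, Perth, Minsk]
Visit Seoul → queue [Sofia, Bern, Perth, Minsk]
Visit Sofia; enqueue Quito → queue [Bern, Perth, Minsk, Quito]
Visit Bern → queue [Perth, Minsk, Quito]
Visit Perth → queue [Minsk, Quito]
Visit Minsk → queue [Quito]
Visit Quito → queue []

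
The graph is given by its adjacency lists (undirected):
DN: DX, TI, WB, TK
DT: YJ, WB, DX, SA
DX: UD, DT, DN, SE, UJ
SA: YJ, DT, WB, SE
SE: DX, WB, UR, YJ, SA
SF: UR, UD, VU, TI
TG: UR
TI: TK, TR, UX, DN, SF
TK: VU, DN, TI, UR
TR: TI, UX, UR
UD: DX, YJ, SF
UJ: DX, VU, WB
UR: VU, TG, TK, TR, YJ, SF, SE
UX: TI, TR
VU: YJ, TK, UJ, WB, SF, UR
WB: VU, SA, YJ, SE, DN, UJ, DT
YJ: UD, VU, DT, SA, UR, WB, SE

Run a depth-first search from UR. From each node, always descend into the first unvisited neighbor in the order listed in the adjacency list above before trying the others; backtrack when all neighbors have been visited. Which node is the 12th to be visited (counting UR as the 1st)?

TK

Visit UR
UR → VU
VU → YJ
YJ → UD
UD → DX
DX → DT
DT → WB
WB → SA
SA → SE
WB → DN
DN → TI
TI → TK
TI → TR
TR → UX
TI → SF
WB → UJ
UR → TG

Visit order: UR, VU, YJ, UD, DX, DT, WB, SA, SE, DN, TI, TK, TR, UX, SF, UJ, TG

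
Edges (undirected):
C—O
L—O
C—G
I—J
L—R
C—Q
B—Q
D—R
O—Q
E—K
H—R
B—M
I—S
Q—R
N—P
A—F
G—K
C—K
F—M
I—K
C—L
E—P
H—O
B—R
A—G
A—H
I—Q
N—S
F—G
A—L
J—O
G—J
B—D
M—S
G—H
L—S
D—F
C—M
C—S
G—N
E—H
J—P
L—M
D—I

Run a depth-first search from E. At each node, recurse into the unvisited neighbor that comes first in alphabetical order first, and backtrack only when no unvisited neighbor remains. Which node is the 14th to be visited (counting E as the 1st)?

O

Visit E
E → H
H → A
A → F
F → D
D → B
B → M
M → C
C → G
G → J
J → I
I → K
I → Q
Q → O
O → L
L → R
L → S
S → N
N → P

Visit order: E, H, A, F, D, B, M, C, G, J, I, K, Q, O, L, R, S, N, P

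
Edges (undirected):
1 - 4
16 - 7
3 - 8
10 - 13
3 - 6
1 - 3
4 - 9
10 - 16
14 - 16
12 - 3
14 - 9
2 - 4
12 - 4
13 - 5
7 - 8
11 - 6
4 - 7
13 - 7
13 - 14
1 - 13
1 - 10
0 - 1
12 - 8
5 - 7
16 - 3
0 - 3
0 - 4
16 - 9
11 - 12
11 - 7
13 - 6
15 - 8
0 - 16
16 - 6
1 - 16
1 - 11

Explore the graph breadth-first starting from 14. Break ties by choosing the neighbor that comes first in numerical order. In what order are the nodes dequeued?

Visit 14; enqueue 9, 13, 16 → queue [9, 13, 16]
Visit 9; enqueue 4 → queue [13, 16, 4]
Visit 13; enqueue 1, 5, 6, 7, 10 → queue [16, 4, 1, 5, 6, 7, 10]
Visit 16; enqueue 0, 3 → queue [4, 1, 5, 6, 7, 10, 0, 3]
Visit 4; enqueue 2, 12 → queue [1, 5, 6, 7, 10, 0, 3, 2, 12]
Visit 1; enqueue 11 → queue [5, 6, 7, 10, 0, 3, 2, 12, 11]
Visit 5 → queue [6, 7, 10, 0, 3, 2, 12, 11]
Visit 6 → queue [7, 10, 0, 3, 2, 12, 11]
Visit 7; enqueue 8 → queue [10, 0, 3, 2, 12, 11, 8]
Visit 10 → queue [0, 3, 2, 12, 11, 8]
Visit 0 → queue [3, 2, 12, 11, 8]
Visit 3 → queue [2, 12, 11, 8]
Visit 2 → queue [12, 11, 8]
Visit 12 → queue [11, 8]
Visit 11 → queue [8]
Visit 8; enqueue 15 → queue [15]
Visit 15 → queue []

14 → 9 → 13 → 16 → 4 → 1 → 5 → 6 → 7 → 10 → 0 → 3 → 2 → 12 → 11 → 8 → 15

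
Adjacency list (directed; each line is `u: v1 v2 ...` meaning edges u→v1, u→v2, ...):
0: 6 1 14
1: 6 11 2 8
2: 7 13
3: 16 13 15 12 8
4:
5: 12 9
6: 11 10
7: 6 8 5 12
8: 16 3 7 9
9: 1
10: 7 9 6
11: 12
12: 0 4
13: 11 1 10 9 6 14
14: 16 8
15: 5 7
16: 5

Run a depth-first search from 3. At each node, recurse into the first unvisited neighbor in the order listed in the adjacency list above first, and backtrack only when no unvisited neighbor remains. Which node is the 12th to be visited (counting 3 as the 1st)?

1

Visit 3
3 → 16
16 → 5
5 → 12
12 → 0
0 → 6
6 → 11
6 → 10
10 → 7
7 → 8
8 → 9
9 → 1
1 → 2
2 → 13
13 → 14
12 → 4
3 → 15

Visit order: 3, 16, 5, 12, 0, 6, 11, 10, 7, 8, 9, 1, 2, 13, 14, 4, 15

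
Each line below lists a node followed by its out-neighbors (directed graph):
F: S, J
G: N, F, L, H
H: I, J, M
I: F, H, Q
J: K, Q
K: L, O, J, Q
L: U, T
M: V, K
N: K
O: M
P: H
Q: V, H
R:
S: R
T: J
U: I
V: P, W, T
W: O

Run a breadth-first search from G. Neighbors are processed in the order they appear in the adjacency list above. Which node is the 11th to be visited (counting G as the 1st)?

I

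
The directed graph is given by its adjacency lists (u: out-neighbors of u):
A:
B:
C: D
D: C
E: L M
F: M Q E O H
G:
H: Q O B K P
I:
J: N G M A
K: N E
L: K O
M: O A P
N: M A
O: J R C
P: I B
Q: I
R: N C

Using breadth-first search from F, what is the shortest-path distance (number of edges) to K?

Level 0: F
Level 1: E, H, M, O, Q
Level 2: A, B, C, I, J, K, L, P, R
Level 3: D, G, N
K first appears at level 2.

2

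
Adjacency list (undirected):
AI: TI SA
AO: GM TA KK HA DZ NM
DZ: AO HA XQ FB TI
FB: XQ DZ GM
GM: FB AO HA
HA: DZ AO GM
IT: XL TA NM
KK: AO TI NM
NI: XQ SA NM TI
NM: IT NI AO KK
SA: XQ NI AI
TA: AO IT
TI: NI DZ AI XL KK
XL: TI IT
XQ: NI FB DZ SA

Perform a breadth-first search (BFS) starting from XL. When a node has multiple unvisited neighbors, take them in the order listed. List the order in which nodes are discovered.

Visit XL; enqueue TI, IT → queue [TI, IT]
Visit TI; enqueue NI, DZ, AI, KK → queue [IT, NI, DZ, AI, KK]
Visit IT; enqueue TA, NM → queue [NI, DZ, AI, KK, TA, NM]
Visit NI; enqueue XQ, SA → queue [DZ, AI, KK, TA, NM, XQ, SA]
Visit DZ; enqueue AO, HA, FB → queue [AI, KK, TA, NM, XQ, SA, AO, HA, FB]
Visit AI → queue [KK, TA, NM, XQ, SA, AO, HA, FB]
Visit KK → queue [TA, NM, XQ, SA, AO, HA, FB]
Visit TA → queue [NM, XQ, SA, AO, HA, FB]
Visit NM → queue [XQ, SA, AO, HA, FB]
Visit XQ → queue [SA, AO, HA, FB]
Visit SA → queue [AO, HA, FB]
Visit AO; enqueue GM → queue [HA, FB, GM]
Visit HA → queue [FB, GM]
Visit FB → queue [GM]
Visit GM → queue []

XL -> TI -> IT -> NI -> DZ -> AI -> KK -> TA -> NM -> XQ -> SA -> AO -> HA -> FB -> GM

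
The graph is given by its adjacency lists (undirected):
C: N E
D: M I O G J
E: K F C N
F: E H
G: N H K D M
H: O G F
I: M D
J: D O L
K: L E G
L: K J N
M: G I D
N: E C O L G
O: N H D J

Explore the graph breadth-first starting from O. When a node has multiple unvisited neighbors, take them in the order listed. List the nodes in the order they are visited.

O → N → H → D → J → E → C → L → G → F → M → I → K

Visit O; enqueue N, H, D, J → queue [N, H, D, J]
Visit N; enqueue E, C, L, G → queue [H, D, J, E, C, L, G]
Visit H; enqueue F → queue [D, J, E, C, L, G, F]
Visit D; enqueue M, I → queue [J, E, C, L, G, F, M, I]
Visit J → queue [E, C, L, G, F, M, I]
Visit E; enqueue K → queue [C, L, G, F, M, I, K]
Visit C → queue [L, G, F, M, I, K]
Visit L → queue [G, F, M, I, K]
Visit G → queue [F, M, I, K]
Visit F → queue [M, I, K]
Visit M → queue [I, K]
Visit I → queue [K]
Visit K → queue []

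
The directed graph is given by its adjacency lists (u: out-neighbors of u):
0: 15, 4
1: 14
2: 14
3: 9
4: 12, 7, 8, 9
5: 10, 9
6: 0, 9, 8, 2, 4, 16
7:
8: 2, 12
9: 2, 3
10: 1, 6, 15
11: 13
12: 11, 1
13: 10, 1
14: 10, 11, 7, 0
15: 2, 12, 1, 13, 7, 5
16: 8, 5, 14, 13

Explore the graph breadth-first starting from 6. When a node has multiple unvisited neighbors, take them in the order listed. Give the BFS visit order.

Visit 6; enqueue 0, 9, 8, 2, 4, 16 → queue [0, 9, 8, 2, 4, 16]
Visit 0; enqueue 15 → queue [9, 8, 2, 4, 16, 15]
Visit 9; enqueue 3 → queue [8, 2, 4, 16, 15, 3]
Visit 8; enqueue 12 → queue [2, 4, 16, 15, 3, 12]
Visit 2; enqueue 14 → queue [4, 16, 15, 3, 12, 14]
Visit 4; enqueue 7 → queue [16, 15, 3, 12, 14, 7]
Visit 16; enqueue 5, 13 → queue [15, 3, 12, 14, 7, 5, 13]
Visit 15; enqueue 1 → queue [3, 12, 14, 7, 5, 13, 1]
Visit 3 → queue [12, 14, 7, 5, 13, 1]
Visit 12; enqueue 11 → queue [14, 7, 5, 13, 1, 11]
Visit 14; enqueue 10 → queue [7, 5, 13, 1, 11, 10]
Visit 7 → queue [5, 13, 1, 11, 10]
Visit 5 → queue [13, 1, 11, 10]
Visit 13 → queue [1, 11, 10]
Visit 1 → queue [11, 10]
Visit 11 → queue [10]
Visit 10 → queue []

6 → 0 → 9 → 8 → 2 → 4 → 16 → 15 → 3 → 12 → 14 → 7 → 5 → 13 → 1 → 11 → 10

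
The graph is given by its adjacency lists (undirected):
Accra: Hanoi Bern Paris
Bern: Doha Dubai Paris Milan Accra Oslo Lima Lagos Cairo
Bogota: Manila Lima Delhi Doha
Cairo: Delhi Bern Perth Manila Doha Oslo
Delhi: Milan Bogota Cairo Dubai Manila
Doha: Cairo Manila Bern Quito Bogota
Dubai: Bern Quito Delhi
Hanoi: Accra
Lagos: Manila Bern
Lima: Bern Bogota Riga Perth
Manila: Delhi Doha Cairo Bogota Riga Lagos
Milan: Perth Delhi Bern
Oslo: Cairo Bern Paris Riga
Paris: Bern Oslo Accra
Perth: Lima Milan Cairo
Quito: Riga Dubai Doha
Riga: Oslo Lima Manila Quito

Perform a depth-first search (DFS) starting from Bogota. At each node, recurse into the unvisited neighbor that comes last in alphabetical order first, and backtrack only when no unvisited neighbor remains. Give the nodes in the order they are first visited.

Bogota -> Manila -> Riga -> Quito -> Dubai -> Delhi -> Milan -> Perth -> Lima -> Bern -> Paris -> Oslo -> Cairo -> Doha -> Accra -> Hanoi -> Lagos

Visit Bogota
Bogota → Manila
Manila → Riga
Riga → Quito
Quito → Dubai
Dubai → Delhi
Delhi → Milan
Milan → Perth
Perth → Lima
Lima → Bern
Bern → Paris
Paris → Oslo
Oslo → Cairo
Cairo → Doha
Paris → Accra
Accra → Hanoi
Bern → Lagos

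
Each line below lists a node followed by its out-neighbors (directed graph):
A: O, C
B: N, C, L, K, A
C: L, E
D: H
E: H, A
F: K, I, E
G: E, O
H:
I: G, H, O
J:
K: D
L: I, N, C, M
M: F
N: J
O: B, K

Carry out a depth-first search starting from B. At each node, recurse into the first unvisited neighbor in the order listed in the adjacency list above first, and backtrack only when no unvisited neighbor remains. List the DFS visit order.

B, N, J, C, L, I, G, E, H, A, O, K, D, M, F

Visit B
B → N
N → J
B → C
C → L
L → I
I → G
G → E
E → H
E → A
A → O
O → K
K → D
L → M
M → F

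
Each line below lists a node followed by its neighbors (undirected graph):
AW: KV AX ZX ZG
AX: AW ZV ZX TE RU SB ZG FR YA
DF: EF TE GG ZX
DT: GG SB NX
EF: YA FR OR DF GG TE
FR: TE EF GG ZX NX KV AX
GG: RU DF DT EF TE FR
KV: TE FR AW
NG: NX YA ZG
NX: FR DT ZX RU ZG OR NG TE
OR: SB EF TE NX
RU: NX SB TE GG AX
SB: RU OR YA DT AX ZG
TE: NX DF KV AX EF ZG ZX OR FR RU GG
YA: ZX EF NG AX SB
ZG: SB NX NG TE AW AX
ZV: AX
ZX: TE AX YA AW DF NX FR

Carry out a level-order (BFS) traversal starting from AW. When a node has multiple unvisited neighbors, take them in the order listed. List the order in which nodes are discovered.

AW -> KV -> AX -> ZX -> ZG -> TE -> FR -> ZV -> RU -> SB -> YA -> DF -> NX -> NG -> EF -> OR -> GG -> DT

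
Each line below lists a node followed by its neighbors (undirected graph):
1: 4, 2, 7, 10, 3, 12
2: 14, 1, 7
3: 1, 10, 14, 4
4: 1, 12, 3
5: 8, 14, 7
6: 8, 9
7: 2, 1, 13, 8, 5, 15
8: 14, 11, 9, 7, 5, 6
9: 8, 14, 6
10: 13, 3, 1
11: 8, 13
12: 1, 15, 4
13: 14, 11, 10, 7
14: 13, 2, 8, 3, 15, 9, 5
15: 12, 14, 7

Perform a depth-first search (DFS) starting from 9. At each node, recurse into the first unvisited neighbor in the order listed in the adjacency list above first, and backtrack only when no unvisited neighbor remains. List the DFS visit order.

Visit 9
9 → 8
8 → 14
14 → 13
13 → 11
13 → 10
10 → 3
3 → 1
1 → 4
4 → 12
12 → 15
15 → 7
7 → 2
7 → 5
8 → 6

9 -> 8 -> 14 -> 13 -> 11 -> 10 -> 3 -> 1 -> 4 -> 12 -> 15 -> 7 -> 2 -> 5 -> 6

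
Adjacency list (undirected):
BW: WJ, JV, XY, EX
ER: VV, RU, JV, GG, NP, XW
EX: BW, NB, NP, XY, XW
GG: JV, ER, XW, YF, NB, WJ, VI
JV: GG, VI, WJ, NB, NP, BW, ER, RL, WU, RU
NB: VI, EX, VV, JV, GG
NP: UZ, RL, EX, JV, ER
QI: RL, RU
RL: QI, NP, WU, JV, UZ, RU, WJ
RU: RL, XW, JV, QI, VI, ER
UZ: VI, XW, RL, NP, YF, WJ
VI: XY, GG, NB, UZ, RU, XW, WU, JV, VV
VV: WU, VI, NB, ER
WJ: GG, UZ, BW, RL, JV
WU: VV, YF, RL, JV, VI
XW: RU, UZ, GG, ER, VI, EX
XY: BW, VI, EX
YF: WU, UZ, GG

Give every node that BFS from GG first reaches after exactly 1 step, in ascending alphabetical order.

Level 0: GG
Level 1: ER, JV, NB, VI, WJ, XW, YF
Level 2: BW, EX, NP, RL, RU, UZ, VV, WU, XY
Level 3: QI

ER, JV, NB, VI, WJ, XW, YF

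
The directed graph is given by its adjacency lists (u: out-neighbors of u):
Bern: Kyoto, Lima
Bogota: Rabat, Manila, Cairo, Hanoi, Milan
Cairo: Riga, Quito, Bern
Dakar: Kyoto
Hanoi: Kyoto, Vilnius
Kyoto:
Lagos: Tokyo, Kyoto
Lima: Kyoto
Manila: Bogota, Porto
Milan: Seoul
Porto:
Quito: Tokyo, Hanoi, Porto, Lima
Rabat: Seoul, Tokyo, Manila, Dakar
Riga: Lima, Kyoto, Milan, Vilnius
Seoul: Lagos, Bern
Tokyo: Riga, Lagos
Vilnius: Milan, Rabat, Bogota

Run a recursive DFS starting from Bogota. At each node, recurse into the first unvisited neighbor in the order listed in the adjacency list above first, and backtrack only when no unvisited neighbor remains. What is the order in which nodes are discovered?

Bogota → Rabat → Seoul → Lagos → Tokyo → Riga → Lima → Kyoto → Milan → Vilnius → Bern → Manila → Porto → Dakar → Cairo → Quito → Hanoi

Visit Bogota
Bogota → Rabat
Rabat → Seoul
Seoul → Lagos
Lagos → Tokyo
Tokyo → Riga
Riga → Lima
Lima → Kyoto
Riga → Milan
Riga → Vilnius
Seoul → Bern
Rabat → Manila
Manila → Porto
Rabat → Dakar
Bogota → Cairo
Cairo → Quito
Quito → Hanoi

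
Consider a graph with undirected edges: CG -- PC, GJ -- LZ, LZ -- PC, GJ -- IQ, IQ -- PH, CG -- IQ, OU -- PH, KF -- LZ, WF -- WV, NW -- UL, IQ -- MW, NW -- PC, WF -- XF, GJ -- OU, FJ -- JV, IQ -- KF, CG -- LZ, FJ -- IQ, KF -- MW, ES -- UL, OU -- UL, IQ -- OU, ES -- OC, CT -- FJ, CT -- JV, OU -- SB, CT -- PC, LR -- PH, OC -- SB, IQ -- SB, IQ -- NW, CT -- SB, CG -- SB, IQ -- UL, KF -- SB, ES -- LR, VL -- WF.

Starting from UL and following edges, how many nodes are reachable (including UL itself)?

18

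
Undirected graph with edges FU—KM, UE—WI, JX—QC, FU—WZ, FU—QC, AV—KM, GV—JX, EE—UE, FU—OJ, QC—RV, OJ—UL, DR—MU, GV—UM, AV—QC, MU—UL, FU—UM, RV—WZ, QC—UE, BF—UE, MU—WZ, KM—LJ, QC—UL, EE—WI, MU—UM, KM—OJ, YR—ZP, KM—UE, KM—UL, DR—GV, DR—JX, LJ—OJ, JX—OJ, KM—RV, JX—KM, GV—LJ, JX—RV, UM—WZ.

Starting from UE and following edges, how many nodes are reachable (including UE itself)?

BFS from UE visits: UE, BF, EE, KM, QC, WI, AV, FU, JX, LJ, OJ, RV, UL, UM, WZ, DR, GV, MU
Reachable nodes: 18 of 20 total.

18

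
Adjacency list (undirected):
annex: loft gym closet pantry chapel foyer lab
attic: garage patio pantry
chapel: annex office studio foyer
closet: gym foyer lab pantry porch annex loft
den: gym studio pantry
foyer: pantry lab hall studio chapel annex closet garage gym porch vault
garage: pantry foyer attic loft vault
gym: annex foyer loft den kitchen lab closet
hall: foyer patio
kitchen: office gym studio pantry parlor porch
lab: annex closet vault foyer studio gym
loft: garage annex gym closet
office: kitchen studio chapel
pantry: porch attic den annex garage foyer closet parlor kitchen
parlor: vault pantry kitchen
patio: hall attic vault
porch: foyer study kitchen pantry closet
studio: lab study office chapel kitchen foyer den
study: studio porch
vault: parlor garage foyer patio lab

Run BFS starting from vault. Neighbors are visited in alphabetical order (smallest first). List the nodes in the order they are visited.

vault → foyer → garage → lab → parlor → patio → annex → chapel → closet → gym → hall → pantry → porch → studio → attic → loft → kitchen → office → den → study

Visit vault; enqueue foyer, garage, lab, parlor, patio → queue [foyer, garage, lab, parlor, patio]
Visit foyer; enqueue annex, chapel, closet, gym, hall, pantry, porch, studio → queue [garage, lab, parlor, patio, annex, chapel, closet, gym, hall, pantry, porch, studio]
Visit garage; enqueue attic, loft → queue [lab, parlor, patio, annex, chapel, closet, gym, hall, pantry, porch, studio, attic, loft]
Visit lab → queue [parlor, patio, annex, chapel, closet, gym, hall, pantry, porch, studio, attic, loft]
Visit parlor; enqueue kitchen → queue [patio, annex, chapel, closet, gym, hall, pantry, porch, studio, attic, loft, kitchen]
Visit patio → queue [annex, chapel, closet, gym, hall, pantry, porch, studio, attic, loft, kitchen]
Visit annex → queue [chapel, closet, gym, hall, pantry, porch, studio, attic, loft, kitchen]
Visit chapel; enqueue office → queue [closet, gym, hall, pantry, porch, studio, attic, loft, kitchen, office]
Visit closet → queue [gym, hall, pantry, porch, studio, attic, loft, kitchen, office]
Visit gym; enqueue den → queue [hall, pantry, porch, studio, attic, loft, kitchen, office, den]
Visit hall → queue [pantry, porch, studio, attic, loft, kitchen, office, den]
Visit pantry → queue [porch, studio, attic, loft, kitchen, office, den]
Visit porch; enqueue study → queue [studio, attic, loft, kitchen, office, den, study]
Visit studio → queue [attic, loft, kitchen, office, den, study]
Visit attic → queue [loft, kitchen, office, den, study]
Visit loft → queue [kitchen, office, den, study]
Visit kitchen → queue [office, den, study]
Visit office → queue [den, study]
Visit den → queue [study]
Visit study → queue []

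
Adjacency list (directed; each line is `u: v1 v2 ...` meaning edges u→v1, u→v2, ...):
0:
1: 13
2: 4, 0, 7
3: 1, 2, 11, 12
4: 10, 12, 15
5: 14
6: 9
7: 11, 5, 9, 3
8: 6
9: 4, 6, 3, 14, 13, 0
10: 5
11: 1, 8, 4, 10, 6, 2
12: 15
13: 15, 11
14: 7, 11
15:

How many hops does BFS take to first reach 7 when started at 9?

2

Level 0: 9
Level 1: 0, 3, 4, 6, 13, 14
Level 2: 1, 2, 7, 10, 11, 12, 15
Level 3: 5, 8
7 first appears at level 2.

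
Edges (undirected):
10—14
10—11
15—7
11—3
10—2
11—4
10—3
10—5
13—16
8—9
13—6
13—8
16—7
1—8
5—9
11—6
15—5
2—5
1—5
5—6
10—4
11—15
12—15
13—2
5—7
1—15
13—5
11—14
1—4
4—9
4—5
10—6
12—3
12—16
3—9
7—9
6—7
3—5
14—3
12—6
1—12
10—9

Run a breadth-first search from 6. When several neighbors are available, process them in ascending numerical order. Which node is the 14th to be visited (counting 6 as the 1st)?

16

Visit 6; enqueue 5, 7, 10, 11, 12, 13 → queue [5, 7, 10, 11, 12, 13]
Visit 5; enqueue 1, 2, 3, 4, 9, 15 → queue [7, 10, 11, 12, 13, 1, 2, 3, 4, 9, 15]
Visit 7; enqueue 16 → queue [10, 11, 12, 13, 1, 2, 3, 4, 9, 15, 16]
Visit 10; enqueue 14 → queue [11, 12, 13, 1, 2, 3, 4, 9, 15, 16, 14]
Visit 11 → queue [12, 13, 1, 2, 3, 4, 9, 15, 16, 14]
Visit 12 → queue [13, 1, 2, 3, 4, 9, 15, 16, 14]
Visit 13; enqueue 8 → queue [1, 2, 3, 4, 9, 15, 16, 14, 8]
Visit 1 → queue [2, 3, 4, 9, 15, 16, 14, 8]
Visit 2 → queue [3, 4, 9, 15, 16, 14, 8]
Visit 3 → queue [4, 9, 15, 16, 14, 8]
Visit 4 → queue [9, 15, 16, 14, 8]
Visit 9 → queue [15, 16, 14, 8]
Visit 15 → queue [16, 14, 8]
Visit 16 → queue [14, 8]
Visit 14 → queue [8]
Visit 8 → queue []

Visit order: 6, 5, 7, 10, 11, 12, 13, 1, 2, 3, 4, 9, 15, 16, 14, 8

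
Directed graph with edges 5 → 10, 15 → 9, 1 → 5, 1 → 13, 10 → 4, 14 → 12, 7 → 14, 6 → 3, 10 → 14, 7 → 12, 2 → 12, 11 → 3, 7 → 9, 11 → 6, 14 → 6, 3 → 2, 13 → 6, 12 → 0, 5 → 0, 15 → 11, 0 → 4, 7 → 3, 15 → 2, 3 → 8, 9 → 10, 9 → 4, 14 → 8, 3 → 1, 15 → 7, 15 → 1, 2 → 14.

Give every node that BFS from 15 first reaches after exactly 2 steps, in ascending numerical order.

Level 0: 15
Level 1: 1, 2, 7, 9, 11
Level 2: 3, 4, 5, 6, 10, 12, 13, 14
Level 3: 0, 8

3, 4, 5, 6, 10, 12, 13, 14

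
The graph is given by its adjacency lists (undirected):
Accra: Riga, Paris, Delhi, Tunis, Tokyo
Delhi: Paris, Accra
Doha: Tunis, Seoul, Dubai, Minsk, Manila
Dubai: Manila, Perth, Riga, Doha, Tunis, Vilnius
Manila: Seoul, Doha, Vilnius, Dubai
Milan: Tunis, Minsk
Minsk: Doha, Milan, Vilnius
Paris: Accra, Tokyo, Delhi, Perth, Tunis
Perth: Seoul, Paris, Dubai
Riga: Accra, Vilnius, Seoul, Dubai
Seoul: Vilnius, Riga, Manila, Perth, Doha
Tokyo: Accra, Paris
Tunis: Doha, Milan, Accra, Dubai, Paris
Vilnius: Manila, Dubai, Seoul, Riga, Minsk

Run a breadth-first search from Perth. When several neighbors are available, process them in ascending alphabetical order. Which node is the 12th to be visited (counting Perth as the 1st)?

Visit Perth; enqueue Dubai, Paris, Seoul → queue [Dubai, Paris, Seoul]
Visit Dubai; enqueue Doha, Manila, Riga, Tunis, Vilnius → queue [Paris, Seoul, Doha, Manila, Riga, Tunis, Vilnius]
Visit Paris; enqueue Accra, Delhi, Tokyo → queue [Seoul, Doha, Manila, Riga, Tunis, Vilnius, Accra, Delhi, Tokyo]
Visit Seoul → queue [Doha, Manila, Riga, Tunis, Vilnius, Accra, Delhi, Tokyo]
Visit Doha; enqueue Minsk → queue [Manila, Riga, Tunis, Vilnius, Accra, Delhi, Tokyo, Minsk]
Visit Manila → queue [Riga, Tunis, Vilnius, Accra, Delhi, Tokyo, Minsk]
Visit Riga → queue [Tunis, Vilnius, Accra, Delhi, Tokyo, Minsk]
Visit Tunis; enqueue Milan → queue [Vilnius, Accra, Delhi, Tokyo, Minsk, Milan]
Visit Vilnius → queue [Accra, Delhi, Tokyo, Minsk, Milan]
Visit Accra → queue [Delhi, Tokyo, Minsk, Milan]
Visit Delhi → queue [Tokyo, Minsk, Milan]
Visit Tokyo → queue [Minsk, Milan]
Visit Minsk → queue [Milan]
Visit Milan → queue []

Visit order: Perth, Dubai, Paris, Seoul, Doha, Manila, Riga, Tunis, Vilnius, Accra, Delhi, Tokyo, Minsk, Milan

Tokyo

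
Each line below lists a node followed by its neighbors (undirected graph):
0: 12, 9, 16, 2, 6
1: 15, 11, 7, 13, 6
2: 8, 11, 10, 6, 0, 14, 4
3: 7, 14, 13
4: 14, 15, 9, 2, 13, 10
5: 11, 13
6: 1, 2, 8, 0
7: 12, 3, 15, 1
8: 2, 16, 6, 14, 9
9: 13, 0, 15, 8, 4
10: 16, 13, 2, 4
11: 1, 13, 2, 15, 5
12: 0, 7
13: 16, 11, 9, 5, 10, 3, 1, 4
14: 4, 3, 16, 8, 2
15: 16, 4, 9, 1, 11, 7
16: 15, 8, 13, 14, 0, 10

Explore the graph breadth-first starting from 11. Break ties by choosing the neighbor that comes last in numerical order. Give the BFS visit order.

Visit 11; enqueue 15, 13, 5, 2, 1 → queue [15, 13, 5, 2, 1]
Visit 15; enqueue 16, 9, 7, 4 → queue [13, 5, 2, 1, 16, 9, 7, 4]
Visit 13; enqueue 10, 3 → queue [5, 2, 1, 16, 9, 7, 4, 10, 3]
Visit 5 → queue [2, 1, 16, 9, 7, 4, 10, 3]
Visit 2; enqueue 14, 8, 6, 0 → queue [1, 16, 9, 7, 4, 10, 3, 14, 8, 6, 0]
Visit 1 → queue [16, 9, 7, 4, 10, 3, 14, 8, 6, 0]
Visit 16 → queue [9, 7, 4, 10, 3, 14, 8, 6, 0]
Visit 9 → queue [7, 4, 10, 3, 14, 8, 6, 0]
Visit 7; enqueue 12 → queue [4, 10, 3, 14, 8, 6, 0, 12]
Visit 4 → queue [10, 3, 14, 8, 6, 0, 12]
Visit 10 → queue [3, 14, 8, 6, 0, 12]
Visit 3 → queue [14, 8, 6, 0, 12]
Visit 14 → queue [8, 6, 0, 12]
Visit 8 → queue [6, 0, 12]
Visit 6 → queue [0, 12]
Visit 0 → queue [12]
Visit 12 → queue []

11, 15, 13, 5, 2, 1, 16, 9, 7, 4, 10, 3, 14, 8, 6, 0, 12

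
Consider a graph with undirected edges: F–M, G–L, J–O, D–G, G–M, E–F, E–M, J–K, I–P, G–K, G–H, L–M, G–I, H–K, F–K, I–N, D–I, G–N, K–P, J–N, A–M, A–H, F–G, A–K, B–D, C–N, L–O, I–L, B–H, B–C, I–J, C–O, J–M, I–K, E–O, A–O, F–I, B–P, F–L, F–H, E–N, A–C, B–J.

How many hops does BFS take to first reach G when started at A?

2

Level 0: A
Level 1: C, H, K, M, O
Level 2: B, E, F, G, I, J, L, N, P
Level 3: D
G first appears at level 2.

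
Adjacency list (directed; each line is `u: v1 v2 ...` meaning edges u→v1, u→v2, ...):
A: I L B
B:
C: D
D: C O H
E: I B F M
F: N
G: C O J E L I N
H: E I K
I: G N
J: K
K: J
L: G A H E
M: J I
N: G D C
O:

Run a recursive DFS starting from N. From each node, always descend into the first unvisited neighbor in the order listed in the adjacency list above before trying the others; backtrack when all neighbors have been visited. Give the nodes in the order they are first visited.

N, G, C, D, O, H, E, I, B, F, M, J, K, L, A

Visit N
N → G
G → C
C → D
D → O
D → H
H → E
E → I
E → B
E → F
E → M
M → J
J → K
G → L
L → A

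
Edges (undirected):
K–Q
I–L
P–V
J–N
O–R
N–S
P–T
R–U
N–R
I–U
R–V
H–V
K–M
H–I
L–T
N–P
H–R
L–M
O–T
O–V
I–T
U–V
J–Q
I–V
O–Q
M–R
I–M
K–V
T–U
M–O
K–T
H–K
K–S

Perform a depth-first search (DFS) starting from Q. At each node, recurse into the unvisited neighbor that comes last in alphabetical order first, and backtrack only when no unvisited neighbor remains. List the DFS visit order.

Visit Q
Q → O
O → V
V → U
U → T
T → P
P → N
N → S
S → K
K → M
M → R
R → H
H → I
I → L
N → J

Q, O, V, U, T, P, N, S, K, M, R, H, I, L, J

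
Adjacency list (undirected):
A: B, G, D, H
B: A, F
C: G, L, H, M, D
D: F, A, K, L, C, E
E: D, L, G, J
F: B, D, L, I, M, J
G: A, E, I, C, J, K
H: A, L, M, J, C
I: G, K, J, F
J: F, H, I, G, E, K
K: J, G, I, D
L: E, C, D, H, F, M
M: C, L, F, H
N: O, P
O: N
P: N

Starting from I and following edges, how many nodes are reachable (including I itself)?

13

BFS from I visits: I, G, K, J, F, A, E, C, D, H, B, L, M
Reachable nodes: 13 of 16 total.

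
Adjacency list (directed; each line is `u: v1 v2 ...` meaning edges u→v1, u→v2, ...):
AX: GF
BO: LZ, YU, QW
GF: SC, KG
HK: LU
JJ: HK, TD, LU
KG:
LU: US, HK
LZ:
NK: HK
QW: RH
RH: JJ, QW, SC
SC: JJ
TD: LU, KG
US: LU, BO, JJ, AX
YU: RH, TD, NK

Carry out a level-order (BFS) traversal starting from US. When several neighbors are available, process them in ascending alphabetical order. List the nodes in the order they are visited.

US AX BO JJ LU GF LZ QW YU HK TD KG SC RH NK

Visit US; enqueue AX, BO, JJ, LU → queue [AX, BO, JJ, LU]
Visit AX; enqueue GF → queue [BO, JJ, LU, GF]
Visit BO; enqueue LZ, QW, YU → queue [JJ, LU, GF, LZ, QW, YU]
Visit JJ; enqueue HK, TD → queue [LU, GF, LZ, QW, YU, HK, TD]
Visit LU → queue [GF, LZ, QW, YU, HK, TD]
Visit GF; enqueue KG, SC → queue [LZ, QW, YU, HK, TD, KG, SC]
Visit LZ → queue [QW, YU, HK, TD, KG, SC]
Visit QW; enqueue RH → queue [YU, HK, TD, KG, SC, RH]
Visit YU; enqueue NK → queue [HK, TD, KG, SC, RH, NK]
Visit HK → queue [TD, KG, SC, RH, NK]
Visit TD → queue [KG, SC, RH, NK]
Visit KG → queue [SC, RH, NK]
Visit SC → queue [RH, NK]
Visit RH → queue [NK]
Visit NK → queue []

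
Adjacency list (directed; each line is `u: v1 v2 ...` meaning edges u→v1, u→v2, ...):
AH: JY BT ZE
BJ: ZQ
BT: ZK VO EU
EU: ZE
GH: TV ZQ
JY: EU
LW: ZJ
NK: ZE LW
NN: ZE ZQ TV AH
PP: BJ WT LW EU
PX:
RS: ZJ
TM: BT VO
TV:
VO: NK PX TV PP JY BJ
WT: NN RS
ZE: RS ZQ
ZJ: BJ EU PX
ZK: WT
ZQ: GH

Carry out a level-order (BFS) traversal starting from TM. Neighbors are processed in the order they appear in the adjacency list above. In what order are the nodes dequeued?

Visit TM; enqueue BT, VO → queue [BT, VO]
Visit BT; enqueue ZK, EU → queue [VO, ZK, EU]
Visit VO; enqueue NK, PX, TV, PP, JY, BJ → queue [ZK, EU, NK, PX, TV, PP, JY, BJ]
Visit ZK; enqueue WT → queue [EU, NK, PX, TV, PP, JY, BJ, WT]
Visit EU; enqueue ZE → queue [NK, PX, TV, PP, JY, BJ, WT, ZE]
Visit NK; enqueue LW → queue [PX, TV, PP, JY, BJ, WT, ZE, LW]
Visit PX → queue [TV, PP, JY, BJ, WT, ZE, LW]
Visit TV → queue [PP, JY, BJ, WT, ZE, LW]
Visit PP → queue [JY, BJ, WT, ZE, LW]
Visit JY → queue [BJ, WT, ZE, LW]
Visit BJ; enqueue ZQ → queue [WT, ZE, LW, ZQ]
Visit WT; enqueue NN, RS → queue [ZE, LW, ZQ, NN, RS]
Visit ZE → queue [LW, ZQ, NN, RS]
Visit LW; enqueue ZJ → queue [ZQ, NN, RS, ZJ]
Visit ZQ; enqueue GH → queue [NN, RS, ZJ, GH]
Visit NN; enqueue AH → queue [RS, ZJ, GH, AH]
Visit RS → queue [ZJ, GH, AH]
Visit ZJ → queue [GH, AH]
Visit GH → queue [AH]
Visit AH → queue []

TM, BT, VO, ZK, EU, NK, PX, TV, PP, JY, BJ, WT, ZE, LW, ZQ, NN, RS, ZJ, GH, AH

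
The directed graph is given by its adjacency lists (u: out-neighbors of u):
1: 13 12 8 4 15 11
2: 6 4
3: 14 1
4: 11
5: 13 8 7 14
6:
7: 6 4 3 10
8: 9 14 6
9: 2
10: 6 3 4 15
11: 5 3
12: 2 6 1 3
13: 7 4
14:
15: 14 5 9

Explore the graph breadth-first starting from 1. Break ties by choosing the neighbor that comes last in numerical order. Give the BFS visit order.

Visit 1; enqueue 15, 13, 12, 11, 8, 4 → queue [15, 13, 12, 11, 8, 4]
Visit 15; enqueue 14, 9, 5 → queue [13, 12, 11, 8, 4, 14, 9, 5]
Visit 13; enqueue 7 → queue [12, 11, 8, 4, 14, 9, 5, 7]
Visit 12; enqueue 6, 3, 2 → queue [11, 8, 4, 14, 9, 5, 7, 6, 3, 2]
Visit 11 → queue [8, 4, 14, 9, 5, 7, 6, 3, 2]
Visit 8 → queue [4, 14, 9, 5, 7, 6, 3, 2]
Visit 4 → queue [14, 9, 5, 7, 6, 3, 2]
Visit 14 → queue [9, 5, 7, 6, 3, 2]
Visit 9 → queue [5, 7, 6, 3, 2]
Visit 5 → queue [7, 6, 3, 2]
Visit 7; enqueue 10 → queue [6, 3, 2, 10]
Visit 6 → queue [3, 2, 10]
Visit 3 → queue [2, 10]
Visit 2 → queue [10]
Visit 10 → queue []

1 -> 15 -> 13 -> 12 -> 11 -> 8 -> 4 -> 14 -> 9 -> 5 -> 7 -> 6 -> 3 -> 2 -> 10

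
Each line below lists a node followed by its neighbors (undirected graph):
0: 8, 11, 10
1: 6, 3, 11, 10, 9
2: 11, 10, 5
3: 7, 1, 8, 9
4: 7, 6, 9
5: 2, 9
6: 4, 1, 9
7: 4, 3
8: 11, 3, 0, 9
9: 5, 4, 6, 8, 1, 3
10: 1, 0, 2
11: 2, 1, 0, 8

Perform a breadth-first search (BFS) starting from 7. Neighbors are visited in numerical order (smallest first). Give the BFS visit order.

7 3 4 1 8 9 6 10 11 0 5 2

Visit 7; enqueue 3, 4 → queue [3, 4]
Visit 3; enqueue 1, 8, 9 → queue [4, 1, 8, 9]
Visit 4; enqueue 6 → queue [1, 8, 9, 6]
Visit 1; enqueue 10, 11 → queue [8, 9, 6, 10, 11]
Visit 8; enqueue 0 → queue [9, 6, 10, 11, 0]
Visit 9; enqueue 5 → queue [6, 10, 11, 0, 5]
Visit 6 → queue [10, 11, 0, 5]
Visit 10; enqueue 2 → queue [11, 0, 5, 2]
Visit 11 → queue [0, 5, 2]
Visit 0 → queue [5, 2]
Visit 5 → queue [2]
Visit 2 → queue []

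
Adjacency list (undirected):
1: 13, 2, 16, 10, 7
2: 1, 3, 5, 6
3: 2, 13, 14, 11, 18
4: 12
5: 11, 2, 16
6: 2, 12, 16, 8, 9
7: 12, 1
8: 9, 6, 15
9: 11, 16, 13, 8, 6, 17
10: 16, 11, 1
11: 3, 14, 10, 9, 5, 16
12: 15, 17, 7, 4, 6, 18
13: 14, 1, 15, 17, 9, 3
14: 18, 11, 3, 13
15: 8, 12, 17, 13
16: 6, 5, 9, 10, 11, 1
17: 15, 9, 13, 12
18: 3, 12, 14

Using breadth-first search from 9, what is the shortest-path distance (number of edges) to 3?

Level 0: 9
Level 1: 6, 8, 11, 13, 16, 17
Level 2: 1, 2, 3, 5, 10, 12, 14, 15
Level 3: 4, 7, 18
3 first appears at level 2.

2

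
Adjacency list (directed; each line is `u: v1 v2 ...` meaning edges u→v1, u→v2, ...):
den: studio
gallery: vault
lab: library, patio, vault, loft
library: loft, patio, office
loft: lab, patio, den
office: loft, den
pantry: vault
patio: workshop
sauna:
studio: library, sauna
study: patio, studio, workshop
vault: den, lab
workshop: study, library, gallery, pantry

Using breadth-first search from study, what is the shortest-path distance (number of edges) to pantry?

Level 0: study
Level 1: patio, studio, workshop
Level 2: gallery, library, pantry, sauna
Level 3: loft, office, vault
Level 4: den, lab
pantry first appears at level 2.

2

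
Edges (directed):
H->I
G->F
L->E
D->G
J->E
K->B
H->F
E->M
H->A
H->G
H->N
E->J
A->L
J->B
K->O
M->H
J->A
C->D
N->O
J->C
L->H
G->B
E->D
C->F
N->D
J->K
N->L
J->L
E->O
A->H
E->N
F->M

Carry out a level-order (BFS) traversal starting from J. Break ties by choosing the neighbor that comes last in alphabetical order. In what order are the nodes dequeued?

Visit J; enqueue L, K, E, C, B, A → queue [L, K, E, C, B, A]
Visit L; enqueue H → queue [K, E, C, B, A, H]
Visit K; enqueue O → queue [E, C, B, A, H, O]
Visit E; enqueue N, M, D → queue [C, B, A, H, O, N, M, D]
Visit C; enqueue F → queue [B, A, H, O, N, M, D, F]
Visit B → queue [A, H, O, N, M, D, F]
Visit A → queue [H, O, N, M, D, F]
Visit H; enqueue I, G → queue [O, N, M, D, F, I, G]
Visit O → queue [N, M, D, F, I, G]
Visit N → queue [M, D, F, I, G]
Visit M → queue [D, F, I, G]
Visit D → queue [F, I, G]
Visit F → queue [I, G]
Visit I → queue [G]
Visit G → queue []

J → L → K → E → C → B → A → H → O → N → M → D → F → I → G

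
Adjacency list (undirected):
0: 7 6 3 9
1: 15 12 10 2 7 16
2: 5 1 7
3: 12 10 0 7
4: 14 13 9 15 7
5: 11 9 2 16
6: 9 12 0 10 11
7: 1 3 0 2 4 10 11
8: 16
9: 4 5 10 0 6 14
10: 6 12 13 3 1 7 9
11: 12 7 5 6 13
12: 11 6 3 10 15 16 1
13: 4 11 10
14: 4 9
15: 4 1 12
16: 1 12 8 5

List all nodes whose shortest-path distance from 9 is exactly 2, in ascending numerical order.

Level 0: 9
Level 1: 0, 4, 5, 6, 10, 14
Level 2: 1, 2, 3, 7, 11, 12, 13, 15, 16
Level 3: 8

1, 2, 3, 7, 11, 12, 13, 15, 16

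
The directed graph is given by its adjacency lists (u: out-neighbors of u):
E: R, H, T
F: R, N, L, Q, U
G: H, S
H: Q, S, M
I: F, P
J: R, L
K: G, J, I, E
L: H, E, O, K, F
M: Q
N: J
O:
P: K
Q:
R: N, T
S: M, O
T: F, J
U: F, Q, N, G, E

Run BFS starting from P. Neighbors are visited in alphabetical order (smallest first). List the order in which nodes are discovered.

Visit P; enqueue K → queue [K]
Visit K; enqueue E, G, I, J → queue [E, G, I, J]
Visit E; enqueue H, R, T → queue [G, I, J, H, R, T]
Visit G; enqueue S → queue [I, J, H, R, T, S]
Visit I; enqueue F → queue [J, H, R, T, S, F]
Visit J; enqueue L → queue [H, R, T, S, F, L]
Visit H; enqueue M, Q → queue [R, T, S, F, L, M, Q]
Visit R; enqueue N → queue [T, S, F, L, M, Q, N]
Visit T → queue [S, F, L, M, Q, N]
Visit S; enqueue O → queue [F, L, M, Q, N, O]
Visit F; enqueue U → queue [L, M, Q, N, O, U]
Visit L → queue [M, Q, N, O, U]
Visit M → queue [Q, N, O, U]
Visit Q → queue [N, O, U]
Visit N → queue [O, U]
Visit O → queue [U]
Visit U → queue []

P K E G I J H R T S F L M Q N O U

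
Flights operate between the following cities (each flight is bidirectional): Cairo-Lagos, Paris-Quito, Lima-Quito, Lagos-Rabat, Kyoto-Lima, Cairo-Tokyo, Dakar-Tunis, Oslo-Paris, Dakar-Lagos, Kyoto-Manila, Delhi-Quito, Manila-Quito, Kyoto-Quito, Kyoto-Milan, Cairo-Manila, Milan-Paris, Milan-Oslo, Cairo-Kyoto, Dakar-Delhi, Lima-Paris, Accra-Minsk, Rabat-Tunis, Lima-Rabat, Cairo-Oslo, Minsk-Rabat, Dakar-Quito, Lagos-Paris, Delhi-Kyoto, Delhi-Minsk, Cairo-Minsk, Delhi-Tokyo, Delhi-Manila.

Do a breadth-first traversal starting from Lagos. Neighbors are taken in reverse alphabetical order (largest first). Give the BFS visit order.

Visit Lagos; enqueue Rabat, Paris, Dakar, Cairo → queue [Rabat, Paris, Dakar, Cairo]
Visit Rabat; enqueue Tunis, Minsk, Lima → queue [Paris, Dakar, Cairo, Tunis, Minsk, Lima]
Visit Paris; enqueue Quito, Oslo, Milan → queue [Dakar, Cairo, Tunis, Minsk, Lima, Quito, Oslo, Milan]
Visit Dakar; enqueue Delhi → queue [Cairo, Tunis, Minsk, Lima, Quito, Oslo, Milan, Delhi]
Visit Cairo; enqueue Tokyo, Manila, Kyoto → queue [Tunis, Minsk, Lima, Quito, Oslo, Milan, Delhi, Tokyo, Manila, Kyoto]
Visit Tunis → queue [Minsk, Lima, Quito, Oslo, Milan, Delhi, Tokyo, Manila, Kyoto]
Visit Minsk; enqueue Accra → queue [Lima, Quito, Oslo, Milan, Delhi, Tokyo, Manila, Kyoto, Accra]
Visit Lima → queue [Quito, Oslo, Milan, Delhi, Tokyo, Manila, Kyoto, Accra]
Visit Quito → queue [Oslo, Milan, Delhi, Tokyo, Manila, Kyoto, Accra]
Visit Oslo → queue [Milan, Delhi, Tokyo, Manila, Kyoto, Accra]
Visit Milan → queue [Delhi, Tokyo, Manila, Kyoto, Accra]
Visit Delhi → queue [Tokyo, Manila, Kyoto, Accra]
Visit Tokyo → queue [Manila, Kyoto, Accra]
Visit Manila → queue [Kyoto, Accra]
Visit Kyoto → queue [Accra]
Visit Accra → queue []

Lagos, Rabat, Paris, Dakar, Cairo, Tunis, Minsk, Lima, Quito, Oslo, Milan, Delhi, Tokyo, Manila, Kyoto, Accra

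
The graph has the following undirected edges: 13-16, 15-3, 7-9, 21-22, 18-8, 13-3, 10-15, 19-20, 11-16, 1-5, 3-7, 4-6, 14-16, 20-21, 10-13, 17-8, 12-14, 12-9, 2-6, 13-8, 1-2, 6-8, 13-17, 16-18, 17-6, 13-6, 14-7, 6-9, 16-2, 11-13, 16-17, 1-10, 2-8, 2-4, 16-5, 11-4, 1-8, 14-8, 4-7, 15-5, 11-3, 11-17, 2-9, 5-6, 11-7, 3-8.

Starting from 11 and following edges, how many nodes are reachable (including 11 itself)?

BFS from 11 visits: 11, 17, 16, 13, 7, 4, 3, 8, 6, 18, 14, 5, 2, 10, 9, 15, 1, 12
Reachable nodes: 18 of 22 total.

18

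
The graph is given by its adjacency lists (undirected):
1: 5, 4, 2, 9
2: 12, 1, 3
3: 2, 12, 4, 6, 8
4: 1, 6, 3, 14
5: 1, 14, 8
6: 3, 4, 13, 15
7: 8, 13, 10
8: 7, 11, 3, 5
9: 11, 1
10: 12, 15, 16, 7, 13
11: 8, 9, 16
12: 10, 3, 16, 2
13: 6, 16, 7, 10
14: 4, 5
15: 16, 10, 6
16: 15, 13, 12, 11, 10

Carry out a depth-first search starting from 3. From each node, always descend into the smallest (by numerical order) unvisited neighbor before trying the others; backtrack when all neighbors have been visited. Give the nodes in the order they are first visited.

Visit 3
3 → 2
2 → 1
1 → 4
4 → 6
6 → 13
13 → 7
7 → 8
8 → 5
5 → 14
8 → 11
11 → 9
11 → 16
16 → 10
10 → 12
10 → 15

3 -> 2 -> 1 -> 4 -> 6 -> 13 -> 7 -> 8 -> 5 -> 14 -> 11 -> 9 -> 16 -> 10 -> 12 -> 15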